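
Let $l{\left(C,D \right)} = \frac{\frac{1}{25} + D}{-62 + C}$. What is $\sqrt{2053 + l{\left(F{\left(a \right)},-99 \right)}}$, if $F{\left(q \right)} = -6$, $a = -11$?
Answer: $\frac{\sqrt{59373758}}{170} \approx 45.326$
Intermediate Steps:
$l{\left(C,D \right)} = \frac{\frac{1}{25} + D}{-62 + C}$
$\sqrt{2053 + l{\left(F{\left(a \right)},-99 \right)}} = \sqrt{2053 + \frac{\frac{1}{25} - 99}{-62 - 6}} = \sqrt{2053 + \frac{1}{-68} \left(- \frac{2474}{25}\right)} = \sqrt{2053 - - \frac{1237}{850}} = \sqrt{2053 + \frac{1237}{850}} = \sqrt{\frac{1746287}{850}} = \frac{\sqrt{59373758}}{170}$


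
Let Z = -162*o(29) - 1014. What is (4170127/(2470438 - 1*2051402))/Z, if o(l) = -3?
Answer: -4170127/221251008 ≈ -0.018848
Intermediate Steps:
Z = -528 (Z = -162*(-3) - 1014 = 486 - 1014 = -528)
(4170127/(2470438 - 1*2051402))/Z = (4170127/(2470438 - 1*2051402))/(-528) = (4170127/(2470438 - 2051402))*(-1/528) = (4170127/419036)*(-1/528) = -4170127/221251008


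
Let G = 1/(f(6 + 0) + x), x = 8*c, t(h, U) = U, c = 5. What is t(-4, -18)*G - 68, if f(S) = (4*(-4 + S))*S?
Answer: -3001/44 ≈ -68.205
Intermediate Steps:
x = 40 (x = 8*5 = 40)
f(S) = S*(-16 + 4*S) (f(S) = (-16 + 4*S)*S = S*(-16 + 4*S))
G = 1/88 (G = 1/(4*(6 + 0)*(-4 + (6 + 0)) + 40) = 1/(4*6*(-4 + 6) + 40) = 1/(4*6*2 + 40) = 1/(48 + 40) = 1/88 ≈ 0.011364)
t(-4, -18)*G - 68 = -18*1/88 - 68 = -9/44 - 68 = -3001/44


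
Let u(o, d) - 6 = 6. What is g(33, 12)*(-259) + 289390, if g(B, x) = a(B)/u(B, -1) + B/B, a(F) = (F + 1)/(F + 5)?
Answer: 65917465/228 ≈ 2.8911e+5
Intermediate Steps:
u(o, d) = 12 (u(o, d) = 6 + 6 = 12)
a(F) = (1 + F)/(5 + F)
g(B, x) = 1 + (1 + B)/(12*(5 + B)) (g(B, x) = ((1 + B)/(5 + B))/12 + B/B = ((1 + B)/(5 + B))*(1/12) + 1 = (1 + B)/(12*(5 + B)) + 1 = 1 + (1 + B)/(12*(5 + B)))
g(33, 12)*(-259) + 289390 = ((61 + 13*33)/(12*(5 + 33)))*(-259) + 289390 = ((1/12)*(61 + 429)/38)*(-259) + 289390 = ((1/12)*(1/38)*490)*(-259) + 289390 = (245/228)*(-259) + 289390 = -63455/228 + 289390 = 65917465/228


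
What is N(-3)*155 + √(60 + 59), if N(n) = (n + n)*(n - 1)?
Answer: 3720 + √119 ≈ 3730.9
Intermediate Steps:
N(n) = 2*n*(-1 + n) (N(n) = (2*n)*(-1 + n) = 2*n*(-1 + n))
N(-3)*155 + √(60 + 59) = (2*(-3)*(-1 - 3))*155 + √(60 + 59) = (2*(-3)*(-4))*155 + √119 = 24*155 + √119 = 3720 + √119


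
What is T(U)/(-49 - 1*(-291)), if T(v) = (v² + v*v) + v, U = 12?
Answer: 150/121 ≈ 1.2397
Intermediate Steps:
T(v) = v + 2*v² (T(v) = (v² + v²) + v = 2*v² + v = v + 2*v²)
T(U)/(-49 - 1*(-291)) = (12*(1 + 2*12))/(-49 - 1*(-291)) = (12*(1 + 24))/(-49 + 291) = (12*25)/242 = 300*(1/242) = 150/121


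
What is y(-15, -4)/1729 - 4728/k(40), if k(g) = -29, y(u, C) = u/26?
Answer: 212542077/1303666 ≈ 163.03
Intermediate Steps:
y(u, C) = u/26 (y(u, C) = u*(1/26) = u/26)
y(-15, -4)/1729 - 4728/k(40) = ((1/26)*(-15))/1729 - 4728/(-29) = -15/26*1/1729 - 4728*(-1/29) = -15/44954 + 4728/29 = 212542077/1303666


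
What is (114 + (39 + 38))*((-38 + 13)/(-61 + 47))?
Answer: 4775/14 ≈ 341.07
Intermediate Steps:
(114 + (39 + 38))*((-38 + 13)/(-61 + 47)) = (114 + 77)*(-25/(-14)) = 191*(-25*(-1/14)) = 191*(25/14) = 4775/14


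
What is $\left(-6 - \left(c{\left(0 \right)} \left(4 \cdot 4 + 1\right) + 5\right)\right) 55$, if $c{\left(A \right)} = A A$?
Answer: $-605$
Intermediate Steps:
$c{\left(A \right)} = A^{2}$
$\left(-6 - \left(c{\left(0 \right)} \left(4 \cdot 4 + 1\right) + 5\right)\right) 55 = \left(-6 - \left(0^{2} \left(4 \cdot 4 + 1\right) + 5\right)\right) 55 = \left(-6 - \left(0 \left(16 + 1\right) + 5\right)\right) 55 = \left(-6 - \left(0 \cdot 17 + 5\right)\right) 55 = \left(-6 - \left(0 + 5\right)\right) 55 = \left(-6 - 5\right) 55 = \left(-11\right) 55 = -605$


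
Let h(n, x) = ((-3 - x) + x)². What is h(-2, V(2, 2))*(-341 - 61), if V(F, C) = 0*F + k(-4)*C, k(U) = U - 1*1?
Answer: -3618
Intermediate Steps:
k(U) = -1 + U (k(U) = U - 1 = -1 + U)
V(F, C) = -5*C (V(F, C) = 0*F + (-1 - 4)*C = 0 - 5*C = -5*C)
h(n, x) = 9 (h(n, x) = (-3)² = 9)
h(-2, V(2, 2))*(-341 - 61) = 9*(-341 - 61) = 9*(-402) = -3618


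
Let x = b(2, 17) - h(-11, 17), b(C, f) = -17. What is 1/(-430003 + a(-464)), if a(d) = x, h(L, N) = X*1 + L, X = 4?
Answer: -1/430013 ≈ -2.3255e-6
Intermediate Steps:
h(L, N) = 4 + L (h(L, N) = 4*1 + L = 4 + L)
x = -10 (x = -17 - (4 - 11) = -17 - 1*(-7) = -17 + 7 = -10)
a(d) = -10
1/(-430003 + a(-464)) = 1/(-430003 - 10) = 1/(-430013) = -1/430013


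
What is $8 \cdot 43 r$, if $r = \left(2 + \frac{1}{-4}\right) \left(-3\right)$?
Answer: $-1806$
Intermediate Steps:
$r = - \frac{21}{4}$ ($r = \left(2 - \frac{1}{4}\right) \left(-3\right) = \frac{7}{4} \left(-3\right) = - \frac{21}{4} \approx -5.25$)
$8 \cdot 43 r = 8 \cdot 43 \left(- \frac{21}{4}\right) = 344 \left(- \frac{21}{4}\right) = -1806$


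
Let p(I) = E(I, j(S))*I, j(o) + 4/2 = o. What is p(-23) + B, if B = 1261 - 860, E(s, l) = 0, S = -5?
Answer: 401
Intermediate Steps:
j(o) = -2 + o
B = 401
p(I) = 0 (p(I) = 0*I = 0)
p(-23) + B = 0 + 401 = 401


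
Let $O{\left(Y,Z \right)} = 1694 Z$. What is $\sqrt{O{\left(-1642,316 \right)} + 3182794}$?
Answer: $3 \sqrt{413122} \approx 1928.2$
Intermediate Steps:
$\sqrt{O{\left(-1642,316 \right)} + 3182794} = \sqrt{1694 \cdot 316 + 3182794} = \sqrt{535304 + 3182794} = \sqrt{3718098} = 3 \sqrt{413122}$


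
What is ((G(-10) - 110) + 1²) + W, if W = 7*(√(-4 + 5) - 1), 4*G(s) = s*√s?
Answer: -109 - 5*I*√10/2 ≈ -109.0 - 7.9057*I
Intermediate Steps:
G(s) = s^(3/2)/4 (G(s) = (s*√s)/4 = s^(3/2)/4)
W = 0 (W = 7*(√1 - 1) = 7*(1 - 1) = 7*0 = 0)
((G(-10) - 110) + 1²) + W = (((-10)^(3/2)/4 - 110) + 1²) + 0 = (((-10*I*√10)/4 - 110) + 1) + 0 = ((-5*I*√10/2 - 110) + 1) + 0 = ((-110 - 5*I*√10/2) + 1) + 0 = (-109 - 5*I*√10/2) + 0 = -109 - 5*I*√10/2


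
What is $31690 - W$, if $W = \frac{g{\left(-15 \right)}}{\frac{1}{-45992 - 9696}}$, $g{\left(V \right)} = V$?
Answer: $-803630$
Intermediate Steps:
$W = 835320$ ($W = - \frac{15}{\frac{1}{-45992 - 9696}} = - \frac{15}{\frac{1}{-55688}} = - \frac{15}{- \frac{1}{55688}} = \left(-15\right) \left(-55688\right) = 835320$)
$31690 - W = 31690 - 835320 = -803630$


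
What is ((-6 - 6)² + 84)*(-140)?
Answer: -31920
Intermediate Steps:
((-6 - 6)² + 84)*(-140) = ((-12)² + 84)*(-140) = (144 + 84)*(-140) = 228*(-140) = -31920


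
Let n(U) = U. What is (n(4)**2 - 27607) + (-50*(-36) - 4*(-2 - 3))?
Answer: -25771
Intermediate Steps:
(n(4)**2 - 27607) + (-50*(-36) - 4*(-2 - 3)) = (4**2 - 27607) + (-50*(-36) - 4*(-2 - 3)) = (16 - 27607) + (1800 - 4*(-5)) = -27591 + (1800 + 20) = -27591 + 1820 = -25771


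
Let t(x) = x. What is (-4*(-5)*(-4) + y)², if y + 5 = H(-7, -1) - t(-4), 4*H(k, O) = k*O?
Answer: 100489/16 ≈ 6280.6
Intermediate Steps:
H(k, O) = O*k/4 (H(k, O) = (k*O)/4 = (O*k)/4 = O*k/4)
y = ¾ (y = -5 + ((¼)*(-1)*(-7) - 1*(-4)) = -5 + (7/4 + 4) = -5 + 23/4 = ¾ ≈ 0.75000)
(-4*(-5)*(-4) + y)² = (-4*(-5)*(-4) + ¾)² = (20*(-4) + ¾)² = (-80 + ¾)² = (-317/4)² = 100489/16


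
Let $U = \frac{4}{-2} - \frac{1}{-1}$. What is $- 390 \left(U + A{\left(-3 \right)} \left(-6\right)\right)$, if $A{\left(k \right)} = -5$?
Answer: $-11310$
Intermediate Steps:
$U = -1$ ($U = 4 \left(- \frac{1}{2}\right) - -1 = -2 + 1 = -1$)
$- 390 \left(U + A{\left(-3 \right)} \left(-6\right)\right) = - 390 \left(-1 - -30\right) = - 390 \left(-1 + 30\right) = \left(-390\right) 29 = -11310$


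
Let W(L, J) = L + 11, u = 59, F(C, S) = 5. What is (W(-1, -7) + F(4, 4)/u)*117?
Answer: 69615/59 ≈ 1179.9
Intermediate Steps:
W(L, J) = 11 + L
(W(-1, -7) + F(4, 4)/u)*117 = ((11 - 1) + 5/59)*117 = (10 + 5*(1/59))*117 = (10 + 5/59)*117 = (595/59)*117 = 69615/59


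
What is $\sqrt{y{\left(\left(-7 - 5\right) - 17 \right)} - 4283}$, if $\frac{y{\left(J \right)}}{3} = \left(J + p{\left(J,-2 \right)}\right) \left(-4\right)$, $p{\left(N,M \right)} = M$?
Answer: $i \sqrt{3911} \approx 62.538 i$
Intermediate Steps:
$y{\left(J \right)} = 24 - 12 J$ ($y{\left(J \right)} = 3 \left(J - 2\right) \left(-4\right) = 3 \left(-2 + J\right) \left(-4\right) = 3 \left(8 - 4 J\right) = 24 - 12 J$)
$\sqrt{y{\left(\left(-7 - 5\right) - 17 \right)} - 4283} = \sqrt{\left(24 - 12 \left(\left(-7 - 5\right) - 17\right)\right) - 4283} = \sqrt{\left(24 - 12 \left(-12 - 17\right)\right) - 4283} = \sqrt{\left(24 - -348\right) - 4283} = \sqrt{\left(24 + 348\right) - 4283} = \sqrt{372 - 4283} = \sqrt{-3911} = i \sqrt{3911}$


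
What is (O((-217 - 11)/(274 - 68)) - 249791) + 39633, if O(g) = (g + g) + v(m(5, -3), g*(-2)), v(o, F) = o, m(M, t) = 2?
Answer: -21646296/103 ≈ -2.1016e+5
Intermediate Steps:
O(g) = 2 + 2*g (O(g) = (g + g) + 2 = 2*g + 2 = 2 + 2*g)
(O((-217 - 11)/(274 - 68)) - 249791) + 39633 = ((2 + 2*((-217 - 11)/(274 - 68))) - 249791) + 39633 = ((2 + 2*(-228/206)) - 249791) + 39633 = ((2 + 2*(-228*1/206)) - 249791) + 39633 = ((2 + 2*(-114/103)) - 249791) + 39633 = ((2 - 228/103) - 249791) + 39633 = (-22/103 - 249791) + 39633 = -25728495/103 + 39633 = -21646296/103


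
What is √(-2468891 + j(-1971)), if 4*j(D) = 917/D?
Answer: I*√4262777525859/1314 ≈ 1571.3*I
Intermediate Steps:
j(D) = 917/(4*D) (j(D) = (917/D)/4 = 917/(4*D))
√(-2468891 + j(-1971)) = √(-2468891 + (917/4)/(-1971)) = √(-2468891 + (917/4)*(-1/1971)) = √(-2468891 - 917/7884) = √(-19464737561/7884) = I*√4262777525859/1314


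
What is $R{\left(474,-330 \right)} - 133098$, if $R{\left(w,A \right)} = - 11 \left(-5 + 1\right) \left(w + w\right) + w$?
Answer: $-90912$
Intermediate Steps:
$R{\left(w,A \right)} = 89 w$ ($R{\left(w,A \right)} = - 11 \left(- 4 \cdot 2 w\right) + w = - 11 \left(- 8 w\right) + w = 88 w + w = 89 w$)
$R{\left(474,-330 \right)} - 133098 = 89 \cdot 474 - 133098 = 42186 - 133098 = -90912$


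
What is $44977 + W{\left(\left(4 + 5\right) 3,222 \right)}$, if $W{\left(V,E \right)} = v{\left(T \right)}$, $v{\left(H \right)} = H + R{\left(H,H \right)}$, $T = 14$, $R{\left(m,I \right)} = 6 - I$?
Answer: $44983$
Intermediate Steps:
$v{\left(H \right)} = 6$ ($v{\left(H \right)} = H - \left(-6 + H\right) = 6$)
$W{\left(V,E \right)} = 6$
$44977 + W{\left(\left(4 + 5\right) 3,222 \right)} = 44977 + 6 = 44983$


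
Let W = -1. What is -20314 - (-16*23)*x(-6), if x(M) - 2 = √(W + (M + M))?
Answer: -19578 + 368*I*√13 ≈ -19578.0 + 1326.8*I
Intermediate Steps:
x(M) = 2 + √(-1 + 2*M) (x(M) = 2 + √(-1 + (M + M)) = 2 + √(-1 + 2*M))
-20314 - (-16*23)*x(-6) = -20314 - (-16*23)*(2 + √(-1 + 2*(-6))) = -20314 - (-368)*(2 + √(-1 - 12)) = -20314 - (-368)*(2 + √(-13)) = -20314 - (-368)*(2 + I*√13) = -20314 - (-736 - 368*I*√13) = -20314 + (736 + 368*I*√13) = -19578 + 368*I*√13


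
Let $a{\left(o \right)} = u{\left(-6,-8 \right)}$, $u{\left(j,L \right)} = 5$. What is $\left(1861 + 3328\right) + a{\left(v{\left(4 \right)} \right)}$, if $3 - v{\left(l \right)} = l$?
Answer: $5194$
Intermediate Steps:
$v{\left(l \right)} = 3 - l$
$a{\left(o \right)} = 5$
$\left(1861 + 3328\right) + a{\left(v{\left(4 \right)} \right)} = \left(1861 + 3328\right) + 5 = 5189 + 5 = 5194$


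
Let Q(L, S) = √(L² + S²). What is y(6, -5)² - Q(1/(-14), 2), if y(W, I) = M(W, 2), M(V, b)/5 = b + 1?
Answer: 225 - √785/14 ≈ 223.00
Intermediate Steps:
M(V, b) = 5 + 5*b (M(V, b) = 5*(b + 1) = 5*(1 + b) = 5 + 5*b)
y(W, I) = 15 (y(W, I) = 5 + 5*2 = 5 + 10 = 15)
y(6, -5)² - Q(1/(-14), 2) = 15² - √((1/(-14))² + 2²) = 225 - √((-1/14)² + 4) = 225 - √(1/196 + 4) = 225 - √(785/196) = 225 - √785/14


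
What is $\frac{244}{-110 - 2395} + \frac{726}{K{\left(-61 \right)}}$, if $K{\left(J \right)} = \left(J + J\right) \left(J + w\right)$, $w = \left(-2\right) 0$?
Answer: $\frac{1391}{9321105} \approx 0.00014923$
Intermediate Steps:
$w = 0$
$K{\left(J \right)} = 2 J^{2}$ ($K{\left(J \right)} = \left(J + J\right) \left(J + 0\right) = 2 J J = 2 J^{2}$)
$\frac{244}{-110 - 2395} + \frac{726}{K{\left(-61 \right)}} = \frac{244}{-110 - 2395} + \frac{726}{2 \left(-61\right)^{2}} = \frac{244}{-110 - 2395} + \frac{726}{2 \cdot 3721} = \frac{244}{-2505} + \frac{726}{7442} = 244 \left(- \frac{1}{2505}\right) + 726 \cdot \frac{1}{7442} = - \frac{244}{2505} + \frac{363}{3721} = \frac{1391}{9321105}$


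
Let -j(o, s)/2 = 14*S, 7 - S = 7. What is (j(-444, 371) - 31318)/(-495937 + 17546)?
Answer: 31318/478391 ≈ 0.065465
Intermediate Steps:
S = 0 (S = 7 - 1*7 = 7 - 7 = 0)
j(o, s) = 0 (j(o, s) = -28*0 = -2*0 = 0)
(j(-444, 371) - 31318)/(-495937 + 17546) = (0 - 31318)/(-495937 + 17546) = -31318/(-478391) = -31318*(-1/478391) = 31318/478391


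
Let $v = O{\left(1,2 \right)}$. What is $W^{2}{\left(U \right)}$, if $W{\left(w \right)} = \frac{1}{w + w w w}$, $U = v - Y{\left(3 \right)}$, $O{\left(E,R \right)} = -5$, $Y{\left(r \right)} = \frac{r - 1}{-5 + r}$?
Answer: $\frac{1}{4624} \approx 0.00021626$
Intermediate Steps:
$Y{\left(r \right)} = \frac{-1 + r}{-5 + r}$
$v = -5$
$U = -4$ ($U = -5 - \frac{-1 + 3}{-5 + 3} = -5 - \frac{1}{-2} \cdot 2 = -5 - \left(- \frac{1}{2}\right) 2 = -5 - -1 = -5 + 1 = -4$)
$W{\left(w \right)} = \frac{1}{w + w^{3}}$ ($W{\left(w \right)} = \frac{1}{w + w^{2} w} = \frac{1}{w + w^{3}}$)
$W^{2}{\left(U \right)} = \left(\frac{1}{-4 + \left(-4\right)^{3}}\right)^{2} = \left(\frac{1}{-4 - 64}\right)^{2} = \left(\frac{1}{-68}\right)^{2} = \left(- \frac{1}{68}\right)^{2} = \frac{1}{4624}$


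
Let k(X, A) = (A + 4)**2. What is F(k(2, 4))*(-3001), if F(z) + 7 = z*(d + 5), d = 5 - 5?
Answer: -939313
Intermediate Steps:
k(X, A) = (4 + A)**2
d = 0
F(z) = -7 + 5*z (F(z) = -7 + z*(0 + 5) = -7 + z*5 = -7 + 5*z)
F(k(2, 4))*(-3001) = (-7 + 5*(4 + 4)**2)*(-3001) = (-7 + 5*8**2)*(-3001) = (-7 + 5*64)*(-3001) = (-7 + 320)*(-3001) = 313*(-3001) = -939313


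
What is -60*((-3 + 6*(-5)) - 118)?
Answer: 9060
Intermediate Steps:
-60*((-3 + 6*(-5)) - 118) = -60*((-3 - 30) - 118) = -60*(-33 - 118) = -60*(-151) = 9060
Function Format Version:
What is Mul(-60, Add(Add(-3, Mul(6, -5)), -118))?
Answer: 9060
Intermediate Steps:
Mul(-60, Add(Add(-3, Mul(6, -5)), -118)) = Mul(-60, Add(Add(-3, -30), -118)) = Mul(-60, Add(-33, -118)) = Mul(-60, -151) = 9060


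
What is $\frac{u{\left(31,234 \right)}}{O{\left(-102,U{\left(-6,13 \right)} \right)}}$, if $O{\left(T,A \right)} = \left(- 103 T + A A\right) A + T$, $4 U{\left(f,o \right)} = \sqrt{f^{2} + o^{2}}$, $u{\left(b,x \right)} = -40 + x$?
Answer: $\frac{81051648}{5806628838421} + \frac{2089625216 \sqrt{205}}{5806628838421} \approx 0.0051665$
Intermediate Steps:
$U{\left(f,o \right)} = \frac{\sqrt{f^{2} + o^{2}}}{4}$
$O{\left(T,A \right)} = T + A \left(A^{2} - 103 T\right)$ ($O{\left(T,A \right)} = \left(- 103 T + A^{2}\right) A + T = \left(A^{2} - 103 T\right) A + T = A \left(A^{2} - 103 T\right) + T = T + A \left(A^{2} - 103 T\right)$)
$\frac{u{\left(31,234 \right)}}{O{\left(-102,U{\left(-6,13 \right)} \right)}} = \frac{-40 + 234}{-102 + \left(\frac{\sqrt{\left(-6\right)^{2} + 13^{2}}}{4}\right)^{3} - 103 \frac{\sqrt{\left(-6\right)^{2} + 13^{2}}}{4} \left(-102\right)} = \frac{194}{-102 + \left(\frac{\sqrt{36 + 169}}{4}\right)^{3} - 103 \frac{\sqrt{36 + 169}}{4} \left(-102\right)} = \frac{194}{-102 + \left(\frac{\sqrt{205}}{4}\right)^{3} - 103 \frac{\sqrt{205}}{4} \left(-102\right)} = \frac{194}{-102 + \frac{205 \sqrt{205}}{64} + \frac{5253 \sqrt{205}}{2}} = \frac{194}{-102 + \frac{168301 \sqrt{205}}{64}}$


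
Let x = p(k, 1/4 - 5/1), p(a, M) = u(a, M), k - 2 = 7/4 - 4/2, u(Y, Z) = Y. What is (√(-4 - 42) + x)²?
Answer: -687/16 + 7*I*√46/2 ≈ -42.938 + 23.738*I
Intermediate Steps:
k = 7/4 (k = 2 + (7/4 - 4/2) = 2 + (7*(¼) - 4*½) = 2 + (7/4 - 2) = 2 - ¼ = 7/4 ≈ 1.7500)
p(a, M) = a
x = 7/4 ≈ 1.7500
(√(-4 - 42) + x)² = (√(-4 - 42) + 7/4)² = (√(-46) + 7/4)² = (I*√46 + 7/4)² = (7/4 + I*√46)²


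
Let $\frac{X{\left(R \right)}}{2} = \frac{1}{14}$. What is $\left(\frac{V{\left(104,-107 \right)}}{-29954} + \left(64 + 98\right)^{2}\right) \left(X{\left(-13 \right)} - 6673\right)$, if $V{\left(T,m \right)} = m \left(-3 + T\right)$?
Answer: $- \frac{2622845182995}{14977} \approx -1.7512 \cdot 10^{8}$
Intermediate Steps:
$X{\left(R \right)} = \frac{1}{7}$ ($X{\left(R \right)} = \frac{2}{14} = 2 \cdot \frac{1}{14} = \frac{1}{7}$)
$\left(\frac{V{\left(104,-107 \right)}}{-29954} + \left(64 + 98\right)^{2}\right) \left(X{\left(-13 \right)} - 6673\right) = \left(\frac{\left(-107\right) \left(-3 + 104\right)}{-29954} + \left(64 + 98\right)^{2}\right) \left(\frac{1}{7} - 6673\right) = \left(\left(-107\right) 101 \left(- \frac{1}{29954}\right) + 162^{2}\right) \left(- \frac{46710}{7}\right) = \left(\left(-10807\right) \left(- \frac{1}{29954}\right) + 26244\right) \left(- \frac{46710}{7}\right) = \left(\frac{10807}{29954} + 26244\right) \left(- \frac{46710}{7}\right) = \frac{786123583}{29954} \left(- \frac{46710}{7}\right) = - \frac{2622845182995}{14977}$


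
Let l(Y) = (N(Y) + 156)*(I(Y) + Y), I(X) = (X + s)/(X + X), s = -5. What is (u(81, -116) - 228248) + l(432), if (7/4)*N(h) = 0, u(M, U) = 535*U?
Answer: -16044401/72 ≈ -2.2284e+5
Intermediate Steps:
N(h) = 0 (N(h) = (4/7)*0 = 0)
I(X) = (-5 + X)/(2*X) (I(X) = (X - 5)/(X + X) = (-5 + X)/((2*X)) = (-5 + X)*(1/(2*X)) = (-5 + X)/(2*X))
l(Y) = 156*Y + 78*(-5 + Y)/Y (l(Y) = (0 + 156)*((-5 + Y)/(2*Y) + Y) = 156*(Y + (-5 + Y)/(2*Y)) = 156*Y + 78*(-5 + Y)/Y)
(u(81, -116) - 228248) + l(432) = (535*(-116) - 228248) + (78 - 390/432 + 156*432) = (-62060 - 228248) + (78 - 390*1/432 + 67392) = -290308 + (78 - 65/72 + 67392) = -290308 + 4857775/72 = -16044401/72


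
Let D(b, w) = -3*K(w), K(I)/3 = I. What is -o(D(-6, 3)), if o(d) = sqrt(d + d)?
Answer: -3*I*sqrt(6) ≈ -7.3485*I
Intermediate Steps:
K(I) = 3*I
D(b, w) = -9*w
o(d) = sqrt(2)*sqrt(d) (o(d) = sqrt(2*d) = sqrt(2)*sqrt(d))
-o(D(-6, 3)) = -sqrt(2)*sqrt(-9*3) = -sqrt(2)*sqrt(-27) = -sqrt(2)*3*I*sqrt(3) = -3*I*sqrt(6)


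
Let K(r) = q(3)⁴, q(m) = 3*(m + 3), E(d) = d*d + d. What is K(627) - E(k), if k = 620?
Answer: -280044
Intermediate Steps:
E(d) = d + d² (E(d) = d² + d = d + d²)
q(m) = 9 + 3*m (q(m) = 3*(3 + m) = 9 + 3*m)
K(r) = 104976 (K(r) = (9 + 3*3)⁴ = (9 + 9)⁴ = 18⁴ = 104976)
K(627) - E(k) = 104976 - 620*(1 + 620) = 104976 - 620*621 = 104976 - 1*385020 = 104976 - 385020 = -280044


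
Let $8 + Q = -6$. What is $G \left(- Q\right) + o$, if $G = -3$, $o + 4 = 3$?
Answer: $-43$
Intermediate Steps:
$o = -1$ ($o = -4 + 3 = -1$)
$Q = -14$ ($Q = -8 - 6 = -14$)
$G \left(- Q\right) + o = - 3 \left(\left(-1\right) \left(-14\right)\right) - 1 = \left(-3\right) 14 - 1 = -42 - 1 = -43$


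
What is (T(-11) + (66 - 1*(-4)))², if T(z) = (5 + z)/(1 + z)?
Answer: 124609/25 ≈ 4984.4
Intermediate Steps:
T(z) = (5 + z)/(1 + z)
(T(-11) + (66 - 1*(-4)))² = ((5 - 11)/(1 - 11) + (66 - 1*(-4)))² = (-6/(-10) + (66 + 4))² = (-⅒*(-6) + 70)² = (⅗ + 70)² = (353/5)² = 124609/25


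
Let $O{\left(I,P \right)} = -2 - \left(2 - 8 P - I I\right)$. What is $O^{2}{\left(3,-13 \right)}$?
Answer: $9801$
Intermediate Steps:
$O{\left(I,P \right)} = -4 + I^{2} + 8 P$ ($O{\left(I,P \right)} = -2 - \left(2 - I^{2} - 8 P\right) = -2 + \left(-2 + I^{2} + 8 P\right) = -4 + I^{2} + 8 P$)
$O^{2}{\left(3,-13 \right)} = \left(-4 + 3^{2} + 8 \left(-13\right)\right)^{2} = \left(-4 + 9 - 104\right)^{2} = \left(-99\right)^{2} = 9801$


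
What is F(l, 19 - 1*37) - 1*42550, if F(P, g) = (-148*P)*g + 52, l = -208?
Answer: -596610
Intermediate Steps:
F(P, g) = 52 - 148*P*g (F(P, g) = -148*P*g + 52 = 52 - 148*P*g)
F(l, 19 - 1*37) - 1*42550 = (52 - 148*(-208)*(19 - 1*37)) - 1*42550 = (52 - 148*(-208)*(19 - 37)) - 42550 = (52 - 148*(-208)*(-18)) - 42550 = (52 - 554112) - 42550 = -554060 - 42550 = -596610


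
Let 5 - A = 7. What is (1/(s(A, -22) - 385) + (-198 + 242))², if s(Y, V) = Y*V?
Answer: 225090009/116281 ≈ 1935.7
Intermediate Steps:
A = -2 (A = 5 - 1*7 = 5 - 7 = -2)
s(Y, V) = V*Y
(1/(s(A, -22) - 385) + (-198 + 242))² = (1/(-22*(-2) - 385) + (-198 + 242))² = (1/(44 - 385) + 44)² = (1/(-341) + 44)² = (-1/341 + 44)² = (15003/341)² = 225090009/116281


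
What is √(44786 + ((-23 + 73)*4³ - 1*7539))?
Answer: √40447 ≈ 201.11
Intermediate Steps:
√(44786 + ((-23 + 73)*4³ - 1*7539)) = √(44786 + (50*64 - 7539)) = √(44786 + (3200 - 7539)) = √(44786 - 4339) = √40447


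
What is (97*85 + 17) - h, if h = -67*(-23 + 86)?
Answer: 12483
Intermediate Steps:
h = -4221 (h = -67*63 = -4221)
(97*85 + 17) - h = (97*85 + 17) - 1*(-4221) = (8245 + 17) + 4221 = 8262 + 4221 = 12483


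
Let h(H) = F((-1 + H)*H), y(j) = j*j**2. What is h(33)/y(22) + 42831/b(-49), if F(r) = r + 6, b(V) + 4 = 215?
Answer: 228144285/1123364 ≈ 203.09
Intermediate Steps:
b(V) = 211 (b(V) = -4 + 215 = 211)
y(j) = j**3
F(r) = 6 + r
h(H) = 6 + H*(-1 + H) (h(H) = 6 + (-1 + H)*H = 6 + H*(-1 + H))
h(33)/y(22) + 42831/b(-49) = (6 + 33*(-1 + 33))/(22**3) + 42831/211 = (6 + 33*32)/10648 + 42831*(1/211) = (6 + 1056)*(1/10648) + 42831/211 = 1062*(1/10648) + 42831/211 = 531/5324 + 42831/211 = 228144285/1123364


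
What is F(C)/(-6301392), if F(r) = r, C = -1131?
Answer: 377/2100464 ≈ 0.00017948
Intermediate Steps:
F(C)/(-6301392) = -1131/(-6301392) = -1131*(-1/6301392) = 377/2100464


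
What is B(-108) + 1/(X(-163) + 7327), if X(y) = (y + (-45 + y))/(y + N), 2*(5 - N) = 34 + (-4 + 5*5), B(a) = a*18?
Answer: -14247575/7329 ≈ -1944.0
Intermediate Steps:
B(a) = 18*a
N = -45/2 (N = 5 - (34 + (-4 + 5*5))/2 = 5 - (34 + (-4 + 25))/2 = 5 - (34 + 21)/2 = 5 - ½*55 = 5 - 55/2 = -45/2 ≈ -22.500)
X(y) = (-45 + 2*y)/(-45/2 + y) (X(y) = (y + (-45 + y))/(y - 45/2) = (-45 + 2*y)/(-45/2 + y))
B(-108) + 1/(X(-163) + 7327) = 18*(-108) + 1/(2 + 7327) = -1944 + 1/7329 = -14247575/7329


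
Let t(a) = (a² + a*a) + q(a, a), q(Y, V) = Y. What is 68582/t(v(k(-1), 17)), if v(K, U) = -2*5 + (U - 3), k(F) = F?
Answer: 34291/18 ≈ 1905.1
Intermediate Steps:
v(K, U) = -13 + U (v(K, U) = -10 + (-3 + U) = -13 + U)
t(a) = a + 2*a² (t(a) = (a² + a*a) + a = (a² + a²) + a = 2*a² + a = a + 2*a²)
68582/t(v(k(-1), 17)) = 68582/(((-13 + 17)*(1 + 2*(-13 + 17)))) = 68582/((4*(1 + 2*4))) = 68582/((4*(1 + 8))) = 68582/((4*9)) = 68582/36 = 68582*(1/36) = 34291/18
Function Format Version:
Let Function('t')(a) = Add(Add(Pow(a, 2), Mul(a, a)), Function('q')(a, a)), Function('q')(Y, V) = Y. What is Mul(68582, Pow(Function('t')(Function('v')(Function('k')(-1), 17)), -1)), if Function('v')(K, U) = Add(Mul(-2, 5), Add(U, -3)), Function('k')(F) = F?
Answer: Rational(34291, 18) ≈ 1905.1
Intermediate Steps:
Function('v')(K, U) = Add(-13, U) (Function('v')(K, U) = Add(-10, Add(-3, U)) = Add(-13, U))
Function('t')(a) = Add(a, Mul(2, Pow(a, 2))) (Function('t')(a) = Add(Add(Pow(a, 2), Mul(a, a)), a) = Add(Add(Pow(a, 2), Pow(a, 2)), a) = Add(Mul(2, Pow(a, 2)), a) = Add(a, Mul(2, Pow(a, 2))))
Mul(68582, Pow(Function('t')(Function('v')(Function('k')(-1), 17)), -1)) = Mul(68582, Pow(Mul(Add(-13, 17), Add(1, Mul(2, Add(-13, 17)))), -1)) = Mul(68582, Pow(Mul(4, Add(1, Mul(2, 4))), -1)) = Mul(68582, Pow(Mul(4, Add(1, 8)), -1)) = Mul(68582, Pow(Mul(4, 9), -1)) = Mul(68582, Pow(36, -1)) = Mul(68582, Rational(1, 36)) = Rational(34291, 18)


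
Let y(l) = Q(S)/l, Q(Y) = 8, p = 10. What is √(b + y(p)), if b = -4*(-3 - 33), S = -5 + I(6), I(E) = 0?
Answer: 2*√905/5 ≈ 12.033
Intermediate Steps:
S = -5 (S = -5 + 0 = -5)
b = 144 (b = -4*(-36) = 144)
y(l) = 8/l
√(b + y(p)) = √(144 + 8/10) = √(144 + 8*(⅒)) = √(144 + ⅘) = √(724/5) = 2*√905/5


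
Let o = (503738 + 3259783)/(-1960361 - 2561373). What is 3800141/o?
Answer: -17183226764494/3763521 ≈ -4.5657e+6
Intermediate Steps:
o = -3763521/4521734 (o = 3763521/(-4521734) = 3763521*(-1/4521734) = -3763521/4521734 ≈ -0.83232)
3800141/o = 3800141/(-3763521/4521734) = 3800141*(-4521734/3763521) = -17183226764494/3763521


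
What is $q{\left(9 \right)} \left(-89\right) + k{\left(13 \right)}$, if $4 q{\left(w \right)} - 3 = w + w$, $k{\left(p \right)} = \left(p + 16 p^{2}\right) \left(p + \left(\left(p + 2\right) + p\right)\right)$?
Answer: $\frac{443719}{4} \approx 1.1093 \cdot 10^{5}$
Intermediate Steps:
$k{\left(p \right)} = \left(2 + 3 p\right) \left(p + 16 p^{2}\right)$ ($k{\left(p \right)} = \left(p + 16 p^{2}\right) \left(p + \left(\left(2 + p\right) + p\right)\right) = \left(p + 16 p^{2}\right) \left(p + \left(2 + 2 p\right)\right) = \left(p + 16 p^{2}\right) \left(2 + 3 p\right) = \left(2 + 3 p\right) \left(p + 16 p^{2}\right)$)
$q{\left(w \right)} = \frac{3}{4} + \frac{w}{2}$ ($q{\left(w \right)} = \frac{3}{4} + \frac{w + w}{4} = \frac{3}{4} + \frac{2 w}{4} = \frac{3}{4} + \frac{w}{2}$)
$q{\left(9 \right)} \left(-89\right) + k{\left(13 \right)} = \left(\frac{3}{4} + \frac{1}{2} \cdot 9\right) \left(-89\right) + 13 \left(2 + 35 \cdot 13 + 48 \cdot 13^{2}\right) = \left(\frac{3}{4} + \frac{9}{2}\right) \left(-89\right) + 13 \left(2 + 455 + 48 \cdot 169\right) = \frac{21}{4} \left(-89\right) + 13 \left(2 + 455 + 8112\right) = - \frac{1869}{4} + 13 \cdot 8569 = - \frac{1869}{4} + 111397 = \frac{443719}{4}$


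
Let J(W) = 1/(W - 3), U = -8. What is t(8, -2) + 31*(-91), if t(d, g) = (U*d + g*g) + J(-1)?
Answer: -11525/4 ≈ -2881.3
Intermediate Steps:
J(W) = 1/(-3 + W)
t(d, g) = -1/4 + g**2 - 8*d (t(d, g) = (-8*d + g*g) + 1/(-3 - 1) = (-8*d + g**2) + 1/(-4) = (g**2 - 8*d) - 1/4 = -1/4 + g**2 - 8*d)
t(8, -2) + 31*(-91) = (-1/4 + (-2)**2 - 8*8) + 31*(-91) = (-1/4 + 4 - 64) - 2821 = -241/4 - 2821 = -11525/4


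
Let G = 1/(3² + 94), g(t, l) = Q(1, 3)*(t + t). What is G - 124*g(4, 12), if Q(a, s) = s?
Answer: -306527/103 ≈ -2976.0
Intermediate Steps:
g(t, l) = 6*t (g(t, l) = 3*(t + t) = 3*(2*t) = 6*t)
G = 1/103 (G = 1/(9 + 94) = 1/103 ≈ 0.0097087)
G - 124*g(4, 12) = 1/103 - 744*4 = 1/103 - 124*24 = 1/103 - 2976 = -306527/103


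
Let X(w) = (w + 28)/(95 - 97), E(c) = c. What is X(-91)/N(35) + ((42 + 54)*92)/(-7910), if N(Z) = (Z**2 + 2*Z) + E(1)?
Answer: -1244123/1139040 ≈ -1.0923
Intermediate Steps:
X(w) = -14 - w/2 (X(w) = (28 + w)/(-2) = (28 + w)*(-1/2) = -14 - w/2)
N(Z) = 1 + Z**2 + 2*Z (N(Z) = (Z**2 + 2*Z) + 1 = 1 + Z**2 + 2*Z)
X(-91)/N(35) + ((42 + 54)*92)/(-7910) = (-14 - 1/2*(-91))/(1 + 35**2 + 2*35) + ((42 + 54)*92)/(-7910) = (-14 + 91/2)/(1 + 1225 + 70) + (96*92)*(-1/7910) = (63/2)/1296 + 8832*(-1/7910) = (63/2)*(1/1296) - 4416/3955 = 7/288 - 4416/3955 = -1244123/1139040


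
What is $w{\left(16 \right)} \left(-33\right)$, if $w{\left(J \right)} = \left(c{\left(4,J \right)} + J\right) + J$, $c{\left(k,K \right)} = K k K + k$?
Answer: $-34980$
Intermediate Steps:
$c{\left(k,K \right)} = k + k K^{2}$ ($c{\left(k,K \right)} = k K^{2} + k = k + k K^{2}$)
$w{\left(J \right)} = 4 + 2 J + 4 J^{2}$ ($w{\left(J \right)} = \left(4 \left(1 + J^{2}\right) + J\right) + J = \left(\left(4 + 4 J^{2}\right) + J\right) + J = \left(4 + J + 4 J^{2}\right) + J = 4 + 2 J + 4 J^{2}$)
$w{\left(16 \right)} \left(-33\right) = \left(4 + 2 \cdot 16 + 4 \cdot 16^{2}\right) \left(-33\right) = \left(4 + 32 + 4 \cdot 256\right) \left(-33\right) = \left(4 + 32 + 1024\right) \left(-33\right) = 1060 \left(-33\right) = -34980$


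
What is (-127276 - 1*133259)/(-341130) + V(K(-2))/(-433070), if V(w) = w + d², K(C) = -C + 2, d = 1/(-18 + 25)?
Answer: 92143292124/120648754765 ≈ 0.76373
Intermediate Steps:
d = ⅐ (d = 1/7 = ⅐ ≈ 0.14286)
K(C) = 2 - C
V(w) = 1/49 + w (V(w) = w + (⅐)² = w + 1/49 = 1/49 + w)
(-127276 - 1*133259)/(-341130) + V(K(-2))/(-433070) = (-127276 - 1*133259)/(-341130) + (1/49 + (2 - 1*(-2)))/(-433070) = (-127276 - 133259)*(-1/341130) + (1/49 + (2 + 2))*(-1/433070) = -260535*(-1/341130) + (1/49 + 4)*(-1/433070) = 17369/22742 + (197/49)*(-1/433070) = 17369/22742 - 197/21220430 = 92143292124/120648754765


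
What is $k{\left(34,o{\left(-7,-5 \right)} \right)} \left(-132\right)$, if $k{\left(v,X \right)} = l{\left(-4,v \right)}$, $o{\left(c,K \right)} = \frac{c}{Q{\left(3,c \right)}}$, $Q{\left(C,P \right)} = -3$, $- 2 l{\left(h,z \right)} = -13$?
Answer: $-858$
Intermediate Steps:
$l{\left(h,z \right)} = \frac{13}{2}$ ($l{\left(h,z \right)} = \left(- \frac{1}{2}\right) \left(-13\right) = \frac{13}{2}$)
$o{\left(c,K \right)} = - \frac{c}{3}$ ($o{\left(c,K \right)} = \frac{c}{-3} = c \left(- \frac{1}{3}\right) = - \frac{c}{3}$)
$k{\left(v,X \right)} = \frac{13}{2}$
$k{\left(34,o{\left(-7,-5 \right)} \right)} \left(-132\right) = \frac{13}{2} \left(-132\right) = -858$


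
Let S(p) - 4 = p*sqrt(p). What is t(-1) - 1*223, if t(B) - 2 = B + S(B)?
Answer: -218 - I ≈ -218.0 - 1.0*I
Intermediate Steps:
S(p) = 4 + p**(3/2) (S(p) = 4 + p*sqrt(p) = 4 + p**(3/2))
t(B) = 6 + B + B**(3/2) (t(B) = 2 + (B + (4 + B**(3/2))) = 2 + (4 + B + B**(3/2)) = 6 + B + B**(3/2))
t(-1) - 1*223 = (6 - 1 + (-1)**(3/2)) - 1*223 = (6 - 1 - I) - 223 = (5 - I) - 223 = -218 - I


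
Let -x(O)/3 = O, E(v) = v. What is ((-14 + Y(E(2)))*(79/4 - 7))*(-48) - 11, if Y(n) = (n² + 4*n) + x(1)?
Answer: 3049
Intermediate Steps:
x(O) = -3*O
Y(n) = -3 + n² + 4*n (Y(n) = (n² + 4*n) - 3*1 = (n² + 4*n) - 3 = -3 + n² + 4*n)
((-14 + Y(E(2)))*(79/4 - 7))*(-48) - 11 = ((-14 + (-3 + 2² + 4*2))*(79/4 - 7))*(-48) - 11 = ((-14 + (-3 + 4 + 8))*(79*(¼) - 7))*(-48) - 11 = ((-14 + 9)*(79/4 - 7))*(-48) - 11 = -5*51/4*(-48) - 11 = -255/4*(-48) - 11 = 3060 - 11 = 3049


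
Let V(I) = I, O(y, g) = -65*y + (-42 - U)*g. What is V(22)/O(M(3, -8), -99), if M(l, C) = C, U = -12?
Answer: 11/1745 ≈ 0.0063037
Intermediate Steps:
O(y, g) = -65*y - 30*g (O(y, g) = -65*y + (-42 - 1*(-12))*g = -65*y + (-42 + 12)*g = -65*y - 30*g)
V(22)/O(M(3, -8), -99) = 22/(-65*(-8) - 30*(-99)) = 22/(520 + 2970) = 22/3490 = 22*(1/3490) = 11/1745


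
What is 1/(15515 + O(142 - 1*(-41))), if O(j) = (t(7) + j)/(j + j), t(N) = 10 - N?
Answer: 61/946446 ≈ 6.4452e-5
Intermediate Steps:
O(j) = (3 + j)/(2*j) (O(j) = ((10 - 1*7) + j)/(j + j) = ((10 - 7) + j)/((2*j)) = (3 + j)*(1/(2*j)) = (3 + j)/(2*j))
1/(15515 + O(142 - 1*(-41))) = 1/(15515 + (3 + (142 - 1*(-41)))/(2*(142 - 1*(-41)))) = 1/(15515 + (3 + (142 + 41))/(2*(142 + 41))) = 1/(15515 + (½)*(3 + 183)/183) = 1/(15515 + (½)*(1/183)*186) = 1/(15515 + 31/61) = 1/(946446/61) = 61/946446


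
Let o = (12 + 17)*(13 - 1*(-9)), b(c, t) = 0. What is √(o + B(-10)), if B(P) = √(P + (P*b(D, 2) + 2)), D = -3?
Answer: √(638 + 2*I*√2) ≈ 25.259 + 0.05599*I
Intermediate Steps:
o = 638 (o = 29*(13 + 9) = 29*22 = 638)
B(P) = √(2 + P) (B(P) = √(P + (P*0 + 2)) = √(P + (0 + 2)) = √(P + 2) = √(2 + P))
√(o + B(-10)) = √(638 + √(2 - 10)) = √(638 + √(-8)) = √(638 + 2*I*√2)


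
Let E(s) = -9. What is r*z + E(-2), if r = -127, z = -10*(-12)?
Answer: -15249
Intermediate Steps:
z = 120
r*z + E(-2) = -127*120 - 9 = -15240 - 9 = -15249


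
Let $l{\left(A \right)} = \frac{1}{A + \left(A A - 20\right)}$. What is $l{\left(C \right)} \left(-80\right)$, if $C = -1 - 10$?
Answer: $- \frac{8}{9} \approx -0.88889$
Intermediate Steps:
$C = -11$
$l{\left(A \right)} = \frac{1}{-20 + A + A^{2}}$ ($l{\left(A \right)} = \frac{1}{A + \left(A^{2} - 20\right)} = \frac{1}{A + \left(-20 + A^{2}\right)} = \frac{1}{-20 + A + A^{2}}$)
$l{\left(C \right)} \left(-80\right) = \frac{1}{-20 - 11 + \left(-11\right)^{2}} \left(-80\right) = \frac{1}{-20 - 11 + 121} \left(-80\right) = \frac{1}{90} \left(-80\right) = - \frac{8}{9}$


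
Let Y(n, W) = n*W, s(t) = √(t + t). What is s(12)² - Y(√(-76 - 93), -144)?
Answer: 24 + 1872*I ≈ 24.0 + 1872.0*I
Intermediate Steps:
s(t) = √2*√t (s(t) = √(2*t) = √2*√t)
Y(n, W) = W*n
s(12)² - Y(√(-76 - 93), -144) = (√2*√12)² - (-144)*√(-76 - 93) = (√2*(2*√3))² - (-144)*√(-169) = (2*√6)² - (-144)*13*I = 24 - (-1872)*I = 24 + 1872*I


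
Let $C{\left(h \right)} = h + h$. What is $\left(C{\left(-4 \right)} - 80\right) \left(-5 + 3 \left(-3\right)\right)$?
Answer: $1232$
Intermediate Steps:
$C{\left(h \right)} = 2 h$
$\left(C{\left(-4 \right)} - 80\right) \left(-5 + 3 \left(-3\right)\right) = \left(2 \left(-4\right) - 80\right) \left(-5 + 3 \left(-3\right)\right) = \left(-8 - 80\right) \left(-5 - 9\right) = \left(-88\right) \left(-14\right) = 1232$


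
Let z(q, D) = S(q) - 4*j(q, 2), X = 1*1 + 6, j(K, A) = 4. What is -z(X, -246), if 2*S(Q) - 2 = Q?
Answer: 23/2 ≈ 11.500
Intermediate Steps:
S(Q) = 1 + Q/2
X = 7 (X = 1 + 6 = 7)
z(q, D) = -15 + q/2 (z(q, D) = (1 + q/2) - 4*4 = (1 + q/2) - 16 = -15 + q/2)
-z(X, -246) = -(-15 + (½)*7) = -(-15 + 7/2) = -1*(-23/2) = 23/2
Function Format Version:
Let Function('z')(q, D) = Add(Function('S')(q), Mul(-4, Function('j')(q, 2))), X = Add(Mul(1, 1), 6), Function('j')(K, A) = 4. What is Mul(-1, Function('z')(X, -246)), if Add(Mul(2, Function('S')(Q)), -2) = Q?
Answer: Rational(23, 2) ≈ 11.500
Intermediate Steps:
Function('S')(Q) = Add(1, Mul(Rational(1, 2), Q))
X = 7 (X = Add(1, 6) = 7)
Function('z')(q, D) = Add(-15, Mul(Rational(1, 2), q)) (Function('z')(q, D) = Add(Add(1, Mul(Rational(1, 2), q)), Mul(-4, 4)) = Add(Add(1, Mul(Rational(1, 2), q)), -16) = Add(-15, Mul(Rational(1, 2), q)))
Mul(-1, Function('z')(X, -246)) = Mul(-1, Add(-15, Mul(Rational(1, 2), 7))) = Mul(-1, Add(-15, Rational(7, 2))) = Mul(-1, Rational(-23, 2)) = Rational(23, 2)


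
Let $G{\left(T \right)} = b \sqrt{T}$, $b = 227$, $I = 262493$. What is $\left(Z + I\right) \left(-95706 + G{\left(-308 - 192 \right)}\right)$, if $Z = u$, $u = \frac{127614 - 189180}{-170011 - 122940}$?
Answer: $- \frac{7359566338631754}{292951} + \frac{174557661888430 i \sqrt{5}}{292951} \approx -2.5122 \cdot 10^{10} + 1.3324 \cdot 10^{9} i$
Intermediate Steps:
$u = \frac{61566}{292951}$ ($u = - \frac{61566}{-292951} = \left(-61566\right) \left(- \frac{1}{292951}\right) = \frac{61566}{292951} \approx 0.21016$)
$G{\left(T \right)} = 227 \sqrt{T}$
$Z = \frac{61566}{292951} \approx 0.21016$
$\left(Z + I\right) \left(-95706 + G{\left(-308 - 192 \right)}\right) = \left(\frac{61566}{292951} + 262493\right) \left(-95706 + 227 \sqrt{-308 - 192}\right) = \frac{76897648409 \left(-95706 + 227 \sqrt{-500}\right)}{292951} = \frac{76897648409 \left(-95706 + 227 \cdot 10 i \sqrt{5}\right)}{292951} = \frac{76897648409 \left(-95706 + 2270 i \sqrt{5}\right)}{292951} = - \frac{7359566338631754}{292951} + \frac{174557661888430 i \sqrt{5}}{292951}$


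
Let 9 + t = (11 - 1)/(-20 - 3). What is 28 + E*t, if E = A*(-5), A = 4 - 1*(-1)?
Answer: 6069/23 ≈ 263.87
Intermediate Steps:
A = 5 (A = 4 + 1 = 5)
t = -217/23 (t = -9 + (11 - 1)/(-20 - 3) = -9 + 10/(-23) = -9 + 10*(-1/23) = -9 - 10/23 = -217/23 ≈ -9.4348)
E = -25 (E = 5*(-5) = -25)
28 + E*t = 28 - 25*(-217/23) = 28 + 5425/23 = 6069/23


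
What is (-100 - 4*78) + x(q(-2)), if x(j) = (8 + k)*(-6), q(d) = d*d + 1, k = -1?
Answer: -454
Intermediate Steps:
q(d) = 1 + d² (q(d) = d² + 1 = 1 + d²)
x(j) = -42 (x(j) = (8 - 1)*(-6) = 7*(-6) = -42)
(-100 - 4*78) + x(q(-2)) = (-100 - 4*78) - 42 = (-100 - 312) - 42 = -412 - 42 = -454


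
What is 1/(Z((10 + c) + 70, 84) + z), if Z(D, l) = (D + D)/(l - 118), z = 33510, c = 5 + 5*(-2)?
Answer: 17/569595 ≈ 2.9846e-5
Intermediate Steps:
c = -5 (c = 5 - 10 = -5)
Z(D, l) = 2*D/(-118 + l) (Z(D, l) = (2*D)/(-118 + l) = 2*D/(-118 + l))
1/(Z((10 + c) + 70, 84) + z) = 1/(2*((10 - 5) + 70)/(-118 + 84) + 33510) = 1/(2*(5 + 70)/(-34) + 33510) = 1/(2*75*(-1/34) + 33510) = 1/(-75/17 + 33510) = 1/(569595/17) = 17/569595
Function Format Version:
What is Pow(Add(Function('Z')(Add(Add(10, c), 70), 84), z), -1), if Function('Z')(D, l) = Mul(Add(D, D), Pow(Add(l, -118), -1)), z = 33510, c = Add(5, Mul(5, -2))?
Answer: Rational(17, 569595) ≈ 2.9846e-5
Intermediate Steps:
c = -5 (c = Add(5, -10) = -5)
Function('Z')(D, l) = Mul(2, D, Pow(Add(-118, l), -1)) (Function('Z')(D, l) = Mul(Mul(2, D), Pow(Add(-118, l), -1)) = Mul(2, D, Pow(Add(-118, l), -1)))
Pow(Add(Function('Z')(Add(Add(10, c), 70), 84), z), -1) = Pow(Add(Mul(2, Add(Add(10, -5), 70), Pow(Add(-118, 84), -1)), 33510), -1) = Pow(Add(Mul(2, Add(5, 70), Pow(-34, -1)), 33510), -1) = Pow(Add(Mul(2, 75, Rational(-1, 34)), 33510), -1) = Pow(Add(Rational(-75, 17), 33510), -1) = Pow(Rational(569595, 17), -1) = Rational(17, 569595)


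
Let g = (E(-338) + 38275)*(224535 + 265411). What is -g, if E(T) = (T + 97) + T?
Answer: -18469004416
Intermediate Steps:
E(T) = 97 + 2*T (E(T) = (97 + T) + T = 97 + 2*T)
g = 18469004416 (g = ((97 + 2*(-338)) + 38275)*(224535 + 265411) = ((97 - 676) + 38275)*489946 = (-579 + 38275)*489946 = 37696*489946 = 18469004416)
-g = -1*18469004416 = -18469004416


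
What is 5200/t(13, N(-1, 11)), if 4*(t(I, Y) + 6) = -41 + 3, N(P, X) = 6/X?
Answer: -10400/31 ≈ -335.48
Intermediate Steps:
t(I, Y) = -31/2 (t(I, Y) = -6 + (-41 + 3)/4 = -6 + (¼)*(-38) = -6 - 19/2 = -31/2)
5200/t(13, N(-1, 11)) = 5200/(-31/2) = 5200*(-2/31) = -10400/31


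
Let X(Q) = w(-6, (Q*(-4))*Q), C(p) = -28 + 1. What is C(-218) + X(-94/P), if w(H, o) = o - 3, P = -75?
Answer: -204094/5625 ≈ -36.283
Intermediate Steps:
C(p) = -27
w(H, o) = -3 + o
X(Q) = -3 - 4*Q² (X(Q) = -3 + (Q*(-4))*Q = -3 + (-4*Q)*Q = -3 - 4*Q²)
C(-218) + X(-94/P) = -27 + (-3 - 4*(-94/(-75))²) = -27 + (-3 - 4*(-94*(-1/75))²) = -27 + (-3 - 4*(94/75)²) = -27 + (-3 - 4*8836/5625) = -27 + (-3 - 35344/5625) = -27 - 52219/5625 = -204094/5625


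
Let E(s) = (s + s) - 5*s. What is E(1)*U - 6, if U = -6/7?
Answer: -24/7 ≈ -3.4286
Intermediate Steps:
E(s) = -3*s (E(s) = 2*s - 5*s = -3*s)
U = -6/7 (U = -6*1/7 = -6/7 ≈ -0.85714)
E(1)*U - 6 = -3*1*(-6/7) - 6 = -3*(-6/7) - 6 = 18/7 - 6 = -24/7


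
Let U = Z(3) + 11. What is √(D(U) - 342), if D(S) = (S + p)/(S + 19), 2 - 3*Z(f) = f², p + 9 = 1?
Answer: 4*I*√147242/83 ≈ 18.493*I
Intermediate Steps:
p = -8 (p = -9 + 1 = -8)
Z(f) = ⅔ - f²/3
U = 26/3 (U = (⅔ - ⅓*3²) + 11 = (⅔ - ⅓*9) + 11 = (⅔ - 3) + 11 = -7/3 + 11 = 26/3 ≈ 8.6667)
D(S) = (-8 + S)/(19 + S) (D(S) = (S - 8)/(S + 19) = (-8 + S)/(19 + S))
√(D(U) - 342) = √((-8 + 26/3)/(19 + 26/3) - 342) = √((⅔)/(83/3) - 342) = √((3/83)*(⅔) - 342) = √(2/83 - 342) = √(-28384/83) = 4*I*√147242/83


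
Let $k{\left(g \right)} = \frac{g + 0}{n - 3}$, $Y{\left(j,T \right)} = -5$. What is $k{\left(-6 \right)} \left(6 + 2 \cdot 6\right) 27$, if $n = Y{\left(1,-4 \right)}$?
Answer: $\frac{729}{2} \approx 364.5$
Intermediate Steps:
$n = -5$
$k{\left(g \right)} = - \frac{g}{8}$ ($k{\left(g \right)} = \frac{g + 0}{-5 - 3} = \frac{g}{-8} = g \left(- \frac{1}{8}\right) = - \frac{g}{8}$)
$k{\left(-6 \right)} \left(6 + 2 \cdot 6\right) 27 = \left(- \frac{1}{8}\right) \left(-6\right) \left(6 + 2 \cdot 6\right) 27 = \frac{3 \left(6 + 12\right)}{4} \cdot 27 = \frac{3}{4} \cdot 18 \cdot 27 = \frac{27}{2} \cdot 27 = \frac{729}{2}$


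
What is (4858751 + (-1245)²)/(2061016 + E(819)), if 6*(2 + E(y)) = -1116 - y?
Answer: 12817552/4121383 ≈ 3.1100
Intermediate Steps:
E(y) = -188 - y/6 (E(y) = -2 + (-1116 - y)/6 = -2 + (-186 - y/6) = -188 - y/6)
(4858751 + (-1245)²)/(2061016 + E(819)) = (4858751 + (-1245)²)/(2061016 + (-188 - ⅙*819)) = (4858751 + 1550025)/(2061016 + (-188 - 273/2)) = 6408776/(2061016 - 649/2) = 6408776/(4121383/2) = 6408776*(2/4121383) = 12817552/4121383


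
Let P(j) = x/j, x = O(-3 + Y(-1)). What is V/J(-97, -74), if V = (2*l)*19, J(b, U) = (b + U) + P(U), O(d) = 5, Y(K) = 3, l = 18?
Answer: -50616/12659 ≈ -3.9984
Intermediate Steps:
x = 5
P(j) = 5/j
J(b, U) = U + b + 5/U (J(b, U) = (b + U) + 5/U = (U + b) + 5/U = U + b + 5/U)
V = 684 (V = (2*18)*19 = 36*19 = 684)
V/J(-97, -74) = 684/(-74 - 97 + 5/(-74)) = 684/(-74 - 97 + 5*(-1/74)) = 684/(-74 - 97 - 5/74) = 684/(-12659/74) = 684*(-74/12659) = -50616/12659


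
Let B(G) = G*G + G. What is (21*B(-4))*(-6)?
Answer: -1512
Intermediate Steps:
B(G) = G + G² (B(G) = G² + G = G + G²)
(21*B(-4))*(-6) = (21*(-4*(1 - 4)))*(-6) = (21*(-4*(-3)))*(-6) = (21*12)*(-6) = 252*(-6) = -1512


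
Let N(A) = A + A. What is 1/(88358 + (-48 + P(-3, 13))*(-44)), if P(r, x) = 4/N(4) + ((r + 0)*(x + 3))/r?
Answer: 1/89744 ≈ 1.1143e-5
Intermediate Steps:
N(A) = 2*A
P(r, x) = 7/2 + x (P(r, x) = 4/((2*4)) + ((r + 0)*(x + 3))/r = 4/8 + (r*(3 + x))/r = 4*(1/8) + (3 + x) = 1/2 + (3 + x) = 7/2 + x)
1/(88358 + (-48 + P(-3, 13))*(-44)) = 1/(88358 + (-48 + (7/2 + 13))*(-44)) = 1/(88358 + (-48 + 33/2)*(-44)) = 1/(88358 - 63/2*(-44)) = 1/(88358 + 1386) = 1/89744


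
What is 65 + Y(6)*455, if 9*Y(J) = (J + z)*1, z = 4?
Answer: 5135/9 ≈ 570.56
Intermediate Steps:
Y(J) = 4/9 + J/9 (Y(J) = ((J + 4)*1)/9 = ((4 + J)*1)/9 = (4 + J)/9 = 4/9 + J/9)
65 + Y(6)*455 = 65 + (4/9 + (⅑)*6)*455 = 65 + (4/9 + ⅔)*455 = 65 + (10/9)*455 = 65 + 4550/9 = 5135/9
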